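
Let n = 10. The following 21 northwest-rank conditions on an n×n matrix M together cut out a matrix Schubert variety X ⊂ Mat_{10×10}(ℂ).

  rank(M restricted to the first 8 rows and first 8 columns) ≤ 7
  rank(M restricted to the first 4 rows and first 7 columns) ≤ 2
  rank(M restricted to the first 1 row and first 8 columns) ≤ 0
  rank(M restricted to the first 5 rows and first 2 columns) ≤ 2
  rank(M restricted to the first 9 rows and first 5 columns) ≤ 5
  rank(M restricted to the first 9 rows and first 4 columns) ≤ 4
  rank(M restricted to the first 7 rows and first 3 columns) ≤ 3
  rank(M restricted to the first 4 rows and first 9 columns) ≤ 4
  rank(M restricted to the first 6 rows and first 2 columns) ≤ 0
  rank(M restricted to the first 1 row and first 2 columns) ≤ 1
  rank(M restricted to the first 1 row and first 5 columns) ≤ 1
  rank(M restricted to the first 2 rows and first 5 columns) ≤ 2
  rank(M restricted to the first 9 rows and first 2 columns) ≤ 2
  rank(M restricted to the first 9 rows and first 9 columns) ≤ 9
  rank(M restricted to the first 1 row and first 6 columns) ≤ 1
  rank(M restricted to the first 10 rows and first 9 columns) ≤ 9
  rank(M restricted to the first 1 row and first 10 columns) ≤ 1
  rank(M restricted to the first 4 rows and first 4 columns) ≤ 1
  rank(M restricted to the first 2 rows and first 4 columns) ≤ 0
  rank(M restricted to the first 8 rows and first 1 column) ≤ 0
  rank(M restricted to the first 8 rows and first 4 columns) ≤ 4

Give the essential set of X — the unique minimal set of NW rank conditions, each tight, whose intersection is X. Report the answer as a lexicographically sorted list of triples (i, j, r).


Recovering R(i,j) via the rank-extension bound from the 21 conditions:

  i=1: 0, 0, 0, 0, 0, 0, 0, 0, 1, 1
  i=2: 0, 0, 0, 0, 1, 1, 1, 1, 2, 2
  i=3: 0, 0, 1, 1, 2, 2, 2, 2, 3, 3
  i=4: 0, 0, 1, 1, 2, 2, 2, 3, 4, 4
  i=5: 0, 0, 1, 2, 3, 3, 3, 4, 5, 5
  i=6: 0, 0, 1, 2, 3, 4, 4, 5, 6, 6
  i=7: 0, 1, 2, 3, 4, 5, 5, 6, 7, 7
  i=8: 0, 1, 2, 3, 4, 5, 6, 7, 8, 8
  i=9: 1, 2, 3, 4, 5, 6, 7, 8, 9, 9
  i=10: 1, 2, 3, 4, 5, 6, 7, 8, 9, 10

the unique w with this rank table is (9, 5, 3, 8, 4, 6, 2, 7, 1, 10).

Fulton essential set (6 of the 25 Rothe cells):

[(1, 8, 0), (2, 4, 0), (4, 4, 1), (4, 7, 2), (6, 2, 0), (8, 1, 0)]


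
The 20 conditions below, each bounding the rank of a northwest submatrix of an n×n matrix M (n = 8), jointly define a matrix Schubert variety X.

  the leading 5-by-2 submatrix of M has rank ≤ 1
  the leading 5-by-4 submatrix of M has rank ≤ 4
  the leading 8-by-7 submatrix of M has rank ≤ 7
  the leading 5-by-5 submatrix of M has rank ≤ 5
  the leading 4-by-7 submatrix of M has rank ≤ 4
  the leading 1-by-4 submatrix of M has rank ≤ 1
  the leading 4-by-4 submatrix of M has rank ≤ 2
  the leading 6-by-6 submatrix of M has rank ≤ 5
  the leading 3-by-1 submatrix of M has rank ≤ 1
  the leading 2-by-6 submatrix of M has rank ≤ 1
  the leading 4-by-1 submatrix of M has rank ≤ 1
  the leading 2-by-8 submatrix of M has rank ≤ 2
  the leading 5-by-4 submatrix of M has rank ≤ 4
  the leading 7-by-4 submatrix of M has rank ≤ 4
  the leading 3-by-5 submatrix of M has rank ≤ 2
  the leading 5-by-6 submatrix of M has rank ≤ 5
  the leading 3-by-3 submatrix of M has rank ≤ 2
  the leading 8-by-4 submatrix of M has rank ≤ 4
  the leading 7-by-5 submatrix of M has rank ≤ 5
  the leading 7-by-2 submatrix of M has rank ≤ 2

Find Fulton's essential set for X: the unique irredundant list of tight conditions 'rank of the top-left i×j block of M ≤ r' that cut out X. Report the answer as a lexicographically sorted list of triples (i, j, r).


Propagating the 20 rank bounds to every northwest block:

  1 | 1 | 1 | 1 | 1 | 1 | 1 | 1
  1 | 1 | 1 | 1 | 1 | 1 | 2 | 2
  1 | 1 | 2 | 2 | 2 | 2 | 3 | 3
  1 | 1 | 2 | 2 | 3 | 3 | 4 | 4
  1 | 1 | 2 | 3 | 4 | 4 | 5 | 5
  1 | 2 | 3 | 4 | 5 | 5 | 6 | 6
  1 | 2 | 3 | 4 | 5 | 6 | 7 | 7
  1 | 2 | 3 | 4 | 5 | 6 | 7 | 8

hence w(1..8) = (1, 7, 3, 5, 4, 2, 6, 8).

D(w) has 9 cells with 3 SE-corners; essential set:

[(2, 6, 1), (4, 4, 2), (5, 2, 1)]


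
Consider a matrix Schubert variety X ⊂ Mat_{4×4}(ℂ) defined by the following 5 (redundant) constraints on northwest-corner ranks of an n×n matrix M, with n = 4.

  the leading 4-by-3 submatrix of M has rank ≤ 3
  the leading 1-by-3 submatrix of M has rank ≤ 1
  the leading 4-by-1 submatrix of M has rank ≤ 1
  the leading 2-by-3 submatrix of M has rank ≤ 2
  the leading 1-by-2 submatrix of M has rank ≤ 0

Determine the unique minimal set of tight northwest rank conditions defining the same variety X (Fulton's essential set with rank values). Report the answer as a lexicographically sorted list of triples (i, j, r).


Propagating the 5 rank bounds to every northwest block:

  i=1: 0  0  1  1
  i=2: 1  1  2  2
  i=3: 1  2  3  3
  i=4: 1  2  3  4

reading off 1-entries of Δ²R: w = (3, 1, 2, 4).

ℓ(w)=2; the 1 essential cell (i,j,r):

[(1, 2, 0)]


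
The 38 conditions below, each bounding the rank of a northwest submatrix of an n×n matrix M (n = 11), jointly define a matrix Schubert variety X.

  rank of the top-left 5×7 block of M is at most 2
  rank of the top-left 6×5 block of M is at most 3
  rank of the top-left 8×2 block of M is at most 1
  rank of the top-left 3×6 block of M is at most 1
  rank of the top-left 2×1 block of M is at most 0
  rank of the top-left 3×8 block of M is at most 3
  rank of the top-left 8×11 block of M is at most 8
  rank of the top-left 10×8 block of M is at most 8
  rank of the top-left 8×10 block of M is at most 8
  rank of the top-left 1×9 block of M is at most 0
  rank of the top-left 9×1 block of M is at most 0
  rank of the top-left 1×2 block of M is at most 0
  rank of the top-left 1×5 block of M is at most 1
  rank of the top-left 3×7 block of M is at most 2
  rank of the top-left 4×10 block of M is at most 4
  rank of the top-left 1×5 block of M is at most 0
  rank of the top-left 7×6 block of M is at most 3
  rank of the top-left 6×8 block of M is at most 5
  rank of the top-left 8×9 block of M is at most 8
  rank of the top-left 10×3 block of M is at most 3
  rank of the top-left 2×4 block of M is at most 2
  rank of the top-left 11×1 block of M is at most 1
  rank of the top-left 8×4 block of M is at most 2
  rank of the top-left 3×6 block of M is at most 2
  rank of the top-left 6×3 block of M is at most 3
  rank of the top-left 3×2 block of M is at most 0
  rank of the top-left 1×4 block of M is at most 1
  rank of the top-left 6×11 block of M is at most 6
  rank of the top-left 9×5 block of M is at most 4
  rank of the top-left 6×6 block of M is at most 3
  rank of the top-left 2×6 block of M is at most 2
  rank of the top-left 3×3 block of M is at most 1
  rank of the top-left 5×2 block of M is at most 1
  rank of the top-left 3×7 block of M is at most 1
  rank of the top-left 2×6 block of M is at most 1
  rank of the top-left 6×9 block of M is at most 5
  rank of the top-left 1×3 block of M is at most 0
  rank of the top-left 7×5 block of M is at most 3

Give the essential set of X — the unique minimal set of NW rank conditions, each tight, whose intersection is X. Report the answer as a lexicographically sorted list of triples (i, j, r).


Recovering R(i,j) via the rank-extension bound from the 38 conditions:

  R[1]: 0 | 0 | 0 | 0 | 0 | 0 | 0 | 0 | 0 | 1 | 1
  R[2]: 0 | 0 | 1 | 1 | 1 | 1 | 1 | 1 | 1 | 2 | 2
  R[3]: 0 | 0 | 1 | 1 | 1 | 1 | 1 | 2 | 2 | 3 | 3
  R[4]: 0 | 1 | 2 | 2 | 2 | 2 | 2 | 3 | 3 | 4 | 4
  R[5]: 0 | 1 | 2 | 2 | 2 | 2 | 2 | 3 | 4 | 5 | 5
  R[6]: 0 | 1 | 2 | 2 | 3 | 3 | 3 | 4 | 5 | 6 | 6
  R[7]: 0 | 1 | 2 | 2 | 3 | 3 | 4 | 5 | 6 | 7 | 7
  R[8]: 0 | 1 | 2 | 2 | 3 | 4 | 5 | 6 | 7 | 8 | 8
  R[9]: 0 | 1 | 2 | 3 | 4 | 5 | 6 | 7 | 8 | 9 | 9
  R[10]: 1 | 2 | 3 | 4 | 5 | 6 | 7 | 8 | 9 | 10 | 10
  R[11]: 1 | 2 | 3 | 4 | 5 | 6 | 7 | 8 | 9 | 10 | 11

second differences of R give the permutation w = (10, 3, 8, 2, 9, 5, 7, 6, 4, 1, 11).

Fulton essential set (7 of the 31 Rothe cells):

[(1, 9, 0), (3, 2, 0), (3, 7, 1), (5, 7, 2), (7, 6, 3), (8, 4, 2), (9, 1, 0)]


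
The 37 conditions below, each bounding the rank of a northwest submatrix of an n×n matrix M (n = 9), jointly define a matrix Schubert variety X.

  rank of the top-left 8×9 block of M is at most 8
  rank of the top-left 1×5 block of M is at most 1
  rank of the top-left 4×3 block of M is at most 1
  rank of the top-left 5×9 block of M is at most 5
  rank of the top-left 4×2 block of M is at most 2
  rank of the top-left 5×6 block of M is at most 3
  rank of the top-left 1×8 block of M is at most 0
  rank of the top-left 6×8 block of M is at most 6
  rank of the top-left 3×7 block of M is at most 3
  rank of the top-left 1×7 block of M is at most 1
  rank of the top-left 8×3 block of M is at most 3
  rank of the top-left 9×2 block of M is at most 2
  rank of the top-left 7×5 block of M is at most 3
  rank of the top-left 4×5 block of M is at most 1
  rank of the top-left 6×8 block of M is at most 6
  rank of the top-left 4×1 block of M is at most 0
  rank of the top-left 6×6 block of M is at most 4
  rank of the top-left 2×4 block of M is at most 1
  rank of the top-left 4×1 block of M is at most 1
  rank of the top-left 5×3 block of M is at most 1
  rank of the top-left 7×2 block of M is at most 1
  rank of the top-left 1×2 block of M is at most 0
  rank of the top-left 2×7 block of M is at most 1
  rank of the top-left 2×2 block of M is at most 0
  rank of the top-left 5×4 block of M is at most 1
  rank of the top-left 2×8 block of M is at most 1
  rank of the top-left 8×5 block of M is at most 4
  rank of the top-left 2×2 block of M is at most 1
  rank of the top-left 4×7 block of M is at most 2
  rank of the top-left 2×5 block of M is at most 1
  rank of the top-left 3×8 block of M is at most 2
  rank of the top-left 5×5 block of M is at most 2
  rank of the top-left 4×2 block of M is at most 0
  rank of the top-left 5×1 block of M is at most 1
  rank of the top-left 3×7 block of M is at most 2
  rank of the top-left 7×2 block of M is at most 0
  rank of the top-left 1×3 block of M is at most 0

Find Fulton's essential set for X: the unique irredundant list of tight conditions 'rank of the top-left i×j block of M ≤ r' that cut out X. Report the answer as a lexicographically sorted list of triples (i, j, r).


Computing R[i][j] = min implied NW-rank bound (n=9, 37 conditions):

  i=1: 0 0 0 0 0 0 0 0 1
  i=2: 0 0 1 1 1 1 1 1 2
  i=3: 0 0 1 1 1 2 2 2 3
  i=4: 0 0 1 1 1 2 2 3 4
  i=5: 0 0 1 1 2 3 3 4 5
  i=6: 0 0 1 2 3 4 4 5 6
  i=7: 0 0 1 2 3 4 5 6 7
  i=8: 1 1 2 3 4 5 6 7 8
  i=9: 1 2 3 4 5 6 7 8 9

reading off 1-entries of Δ²R: w = (9, 3, 6, 8, 5, 4, 7, 1, 2).

|D(w)|=26, |Ess(w)|=5:

[(1, 8, 0), (4, 5, 1), (4, 7, 2), (5, 4, 1), (7, 2, 0)]


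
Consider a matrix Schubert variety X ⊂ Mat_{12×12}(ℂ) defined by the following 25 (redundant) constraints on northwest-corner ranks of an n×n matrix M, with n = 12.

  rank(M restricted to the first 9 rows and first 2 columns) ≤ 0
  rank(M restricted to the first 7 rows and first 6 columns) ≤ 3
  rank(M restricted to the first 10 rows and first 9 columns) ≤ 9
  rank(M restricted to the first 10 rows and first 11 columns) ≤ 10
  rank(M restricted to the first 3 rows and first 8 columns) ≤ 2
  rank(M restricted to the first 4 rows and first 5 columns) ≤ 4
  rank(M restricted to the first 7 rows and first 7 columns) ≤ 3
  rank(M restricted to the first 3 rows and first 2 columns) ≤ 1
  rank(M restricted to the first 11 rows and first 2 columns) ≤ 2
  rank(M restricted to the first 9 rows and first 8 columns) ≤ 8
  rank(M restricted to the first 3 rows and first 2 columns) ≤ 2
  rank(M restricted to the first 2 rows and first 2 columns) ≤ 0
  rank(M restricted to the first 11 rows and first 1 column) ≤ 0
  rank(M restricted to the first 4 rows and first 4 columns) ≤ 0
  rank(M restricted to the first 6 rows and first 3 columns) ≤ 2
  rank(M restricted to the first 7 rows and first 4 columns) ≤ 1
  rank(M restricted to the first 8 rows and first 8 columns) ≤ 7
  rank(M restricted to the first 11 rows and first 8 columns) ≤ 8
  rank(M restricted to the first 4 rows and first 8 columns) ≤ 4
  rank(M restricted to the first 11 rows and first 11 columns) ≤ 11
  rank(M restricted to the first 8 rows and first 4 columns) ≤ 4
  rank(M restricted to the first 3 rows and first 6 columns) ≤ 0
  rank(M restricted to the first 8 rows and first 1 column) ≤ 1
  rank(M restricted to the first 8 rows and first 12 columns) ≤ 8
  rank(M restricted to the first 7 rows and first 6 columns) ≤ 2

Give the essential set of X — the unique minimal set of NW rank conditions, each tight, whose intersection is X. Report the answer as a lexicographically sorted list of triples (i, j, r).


Computing R[i][j] = min implied NW-rank bound (n=12, 25 conditions):

  row 1: 0, 0, 0, 0, 0, 0, 1, 1, 1, 1, 1, 1
  row 2: 0, 0, 0, 0, 0, 0, 1, 2, 2, 2, 2, 2
  row 3: 0, 0, 0, 0, 0, 0, 1, 2, 3, 3, 3, 3
  row 4: 0, 0, 0, 0, 1, 1, 2, 3, 4, 4, 4, 4
  row 5: 0, 0, 1, 1, 2, 2, 3, 4, 5, 5, 5, 5
  row 6: 0, 0, 1, 1, 2, 2, 3, 4, 5, 6, 6, 6
  row 7: 0, 0, 1, 1, 2, 2, 3, 4, 5, 6, 7, 7
  row 8: 0, 0, 1, 2, 3, 3, 4, 5, 6, 7, 8, 8
  row 9: 0, 0, 1, 2, 3, 4, 5, 6, 7, 8, 9, 9
  row 10: 0, 1, 2, 3, 4, 5, 6, 7, 8, 9, 10, 10
  row 11: 0, 1, 2, 3, 4, 5, 6, 7, 8, 9, 10, 11
  row 12: 1, 2, 3, 4, 5, 6, 7, 8, 9, 10, 11, 12

second differences of R give the permutation w = (7, 8, 9, 5, 3, 10, 11, 4, 6, 2, 12, 1).

Fulton essential set (6 of the 38 Rothe cells):

[(3, 6, 0), (4, 4, 0), (7, 4, 1), (7, 6, 2), (9, 2, 0), (11, 1, 0)]


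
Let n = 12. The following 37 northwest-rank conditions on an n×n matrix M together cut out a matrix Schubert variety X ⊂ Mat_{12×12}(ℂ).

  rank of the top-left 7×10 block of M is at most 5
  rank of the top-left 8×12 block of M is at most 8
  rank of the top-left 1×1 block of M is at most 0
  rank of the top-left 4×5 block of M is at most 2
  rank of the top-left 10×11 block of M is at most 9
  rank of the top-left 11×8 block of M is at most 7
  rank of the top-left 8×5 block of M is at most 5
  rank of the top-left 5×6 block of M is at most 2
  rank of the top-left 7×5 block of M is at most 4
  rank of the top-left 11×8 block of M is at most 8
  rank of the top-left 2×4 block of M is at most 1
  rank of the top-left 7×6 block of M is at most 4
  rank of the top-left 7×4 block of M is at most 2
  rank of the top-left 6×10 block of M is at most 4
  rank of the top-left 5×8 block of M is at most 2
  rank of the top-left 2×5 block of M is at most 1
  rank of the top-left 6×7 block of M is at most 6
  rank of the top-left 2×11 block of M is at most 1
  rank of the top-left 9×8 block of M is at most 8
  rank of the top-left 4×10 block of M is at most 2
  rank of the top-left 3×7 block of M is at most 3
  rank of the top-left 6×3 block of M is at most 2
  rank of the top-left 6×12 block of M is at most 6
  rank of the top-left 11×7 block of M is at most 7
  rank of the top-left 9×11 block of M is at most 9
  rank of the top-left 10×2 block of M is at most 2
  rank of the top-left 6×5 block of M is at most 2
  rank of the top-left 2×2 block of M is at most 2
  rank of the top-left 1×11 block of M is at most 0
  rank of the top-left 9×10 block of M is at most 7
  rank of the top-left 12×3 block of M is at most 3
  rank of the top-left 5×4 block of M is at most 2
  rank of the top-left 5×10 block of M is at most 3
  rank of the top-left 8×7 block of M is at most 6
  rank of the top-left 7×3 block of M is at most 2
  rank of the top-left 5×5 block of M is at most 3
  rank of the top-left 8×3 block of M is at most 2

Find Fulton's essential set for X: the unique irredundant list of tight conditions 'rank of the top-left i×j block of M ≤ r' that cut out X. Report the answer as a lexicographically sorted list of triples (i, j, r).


Rank table r_w(12×12) implied by the 37 constraints:

  0 | 0 | 0 | 0 | 0 | 0 | 0 | 0 | 0 | 0 | 0 | 1
  1 | 1 | 1 | 1 | 1 | 1 | 1 | 1 | 1 | 1 | 1 | 2
  1 | 2 | 2 | 2 | 2 | 2 | 2 | 2 | 2 | 2 | 2 | 3
  1 | 2 | 2 | 2 | 2 | 2 | 2 | 2 | 2 | 2 | 3 | 4
  1 | 2 | 2 | 2 | 2 | 2 | 2 | 2 | 3 | 3 | 4 | 5
  1 | 2 | 2 | 2 | 2 | 3 | 3 | 3 | 4 | 4 | 5 | 6
  1 | 2 | 2 | 2 | 3 | 4 | 4 | 4 | 5 | 5 | 6 | 7
  1 | 2 | 2 | 3 | 4 | 5 | 5 | 5 | 6 | 6 | 7 | 8
  1 | 2 | 3 | 4 | 5 | 6 | 6 | 6 | 7 | 7 | 8 | 9
  1 | 2 | 3 | 4 | 5 | 6 | 7 | 7 | 8 | 8 | 9 | 10
  1 | 2 | 3 | 4 | 5 | 6 | 7 | 7 | 8 | 9 | 10 | 11
  1 | 2 | 3 | 4 | 5 | 6 | 7 | 8 | 9 | 10 | 11 | 12

so w = (12, 1, 2, 11, 9, 6, 5, 4, 3, 7, 10, 8).

ℓ(w)=32; the 7 essential cells (i,j,r):

[(1, 11, 0), (4, 10, 2), (5, 8, 2), (6, 5, 2), (7, 4, 2), (8, 3, 2), (11, 8, 7)]


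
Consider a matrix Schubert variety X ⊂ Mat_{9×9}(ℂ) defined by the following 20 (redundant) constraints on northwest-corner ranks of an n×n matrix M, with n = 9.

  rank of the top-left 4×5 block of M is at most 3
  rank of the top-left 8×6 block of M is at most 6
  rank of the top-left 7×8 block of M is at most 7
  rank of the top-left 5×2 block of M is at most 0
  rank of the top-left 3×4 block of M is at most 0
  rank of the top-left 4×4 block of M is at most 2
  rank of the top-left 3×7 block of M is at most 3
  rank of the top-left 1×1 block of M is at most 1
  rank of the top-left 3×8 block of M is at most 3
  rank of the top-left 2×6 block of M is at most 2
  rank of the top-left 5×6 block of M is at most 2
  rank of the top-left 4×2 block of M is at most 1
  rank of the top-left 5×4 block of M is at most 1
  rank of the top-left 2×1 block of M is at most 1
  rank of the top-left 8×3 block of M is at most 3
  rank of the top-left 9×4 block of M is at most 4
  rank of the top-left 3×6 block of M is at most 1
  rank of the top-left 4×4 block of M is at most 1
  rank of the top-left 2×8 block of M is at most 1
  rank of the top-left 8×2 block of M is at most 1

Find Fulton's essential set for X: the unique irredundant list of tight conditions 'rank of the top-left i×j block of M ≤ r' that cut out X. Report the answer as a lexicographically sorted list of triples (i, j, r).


Computing R[i][j] = min implied NW-rank bound (n=9, 20 conditions):

  i=1: 0 | 0 | 0 | 0 | 1 | 1 | 1 | 1 | 1
  i=2: 0 | 0 | 0 | 0 | 1 | 1 | 1 | 1 | 2
  i=3: 0 | 0 | 0 | 0 | 1 | 1 | 2 | 2 | 3
  i=4: 0 | 0 | 1 | 1 | 2 | 2 | 3 | 3 | 4
  i=5: 0 | 0 | 1 | 1 | 2 | 2 | 3 | 4 | 5
  i=6: 1 | 1 | 2 | 2 | 3 | 3 | 4 | 5 | 6
  i=7: 1 | 1 | 2 | 3 | 4 | 4 | 5 | 6 | 7
  i=8: 1 | 1 | 2 | 3 | 4 | 5 | 6 | 7 | 8
  i=9: 1 | 2 | 3 | 4 | 5 | 6 | 7 | 8 | 9

hence w(1..9) = (5, 9, 7, 3, 8, 1, 4, 6, 2).

|D(w)|=24, |Ess(w)|=7:

[(2, 8, 1), (3, 4, 0), (3, 6, 1), (5, 2, 0), (5, 4, 1), (5, 6, 2), (8, 2, 1)]


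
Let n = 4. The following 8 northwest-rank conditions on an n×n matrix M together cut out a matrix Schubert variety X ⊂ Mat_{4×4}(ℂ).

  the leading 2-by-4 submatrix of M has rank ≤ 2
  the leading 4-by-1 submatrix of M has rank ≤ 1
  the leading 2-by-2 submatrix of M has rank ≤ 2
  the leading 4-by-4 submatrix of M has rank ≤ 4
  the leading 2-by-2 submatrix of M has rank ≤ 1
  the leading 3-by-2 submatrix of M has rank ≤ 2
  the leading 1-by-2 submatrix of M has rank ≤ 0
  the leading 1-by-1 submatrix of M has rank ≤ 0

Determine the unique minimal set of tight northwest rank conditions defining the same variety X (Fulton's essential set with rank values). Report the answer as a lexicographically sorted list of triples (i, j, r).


Rank table r_w(4×4) implied by the 8 constraints:

  row 1: 0, 0, 1, 1
  row 2: 1, 1, 2, 2
  row 3: 1, 2, 3, 3
  row 4: 1, 2, 3, 4

giving w = (3, 1, 2, 4) via Δ²R.

1 SE-corner of the 2-cell Rothe diagram gives Ess(w):

[(1, 2, 0)]


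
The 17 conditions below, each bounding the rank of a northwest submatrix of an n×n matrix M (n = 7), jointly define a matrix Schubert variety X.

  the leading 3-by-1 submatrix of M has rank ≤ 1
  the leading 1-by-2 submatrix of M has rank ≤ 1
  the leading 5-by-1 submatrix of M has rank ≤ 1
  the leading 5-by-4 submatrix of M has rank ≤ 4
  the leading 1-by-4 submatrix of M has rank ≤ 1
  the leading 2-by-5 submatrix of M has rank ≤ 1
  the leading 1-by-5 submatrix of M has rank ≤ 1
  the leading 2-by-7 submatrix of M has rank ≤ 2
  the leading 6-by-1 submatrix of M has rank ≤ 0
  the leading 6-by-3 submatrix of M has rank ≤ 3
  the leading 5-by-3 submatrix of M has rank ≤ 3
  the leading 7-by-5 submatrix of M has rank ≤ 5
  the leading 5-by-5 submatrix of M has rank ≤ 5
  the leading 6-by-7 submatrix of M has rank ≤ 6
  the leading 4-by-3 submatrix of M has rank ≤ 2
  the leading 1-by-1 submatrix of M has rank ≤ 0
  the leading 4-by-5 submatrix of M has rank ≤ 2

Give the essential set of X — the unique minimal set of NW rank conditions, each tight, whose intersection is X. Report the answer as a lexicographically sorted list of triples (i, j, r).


Recovering R(i,j) via the rank-extension bound from the 17 conditions:

  0 | 1 | 1 | 1 | 1 | 1 | 1
  0 | 1 | 1 | 1 | 1 | 2 | 2
  0 | 1 | 2 | 2 | 2 | 3 | 3
  0 | 1 | 2 | 2 | 2 | 3 | 4
  0 | 1 | 2 | 3 | 3 | 4 | 5
  0 | 1 | 2 | 3 | 4 | 5 | 6
  1 | 2 | 3 | 4 | 5 | 6 | 7

second differences of R give the permutation w = (2, 6, 3, 7, 4, 5, 1).

Rothe diagram D(w) (11 cells), 3 SE-corners (essential conditions):

[(2, 5, 1), (4, 5, 2), (6, 1, 0)]


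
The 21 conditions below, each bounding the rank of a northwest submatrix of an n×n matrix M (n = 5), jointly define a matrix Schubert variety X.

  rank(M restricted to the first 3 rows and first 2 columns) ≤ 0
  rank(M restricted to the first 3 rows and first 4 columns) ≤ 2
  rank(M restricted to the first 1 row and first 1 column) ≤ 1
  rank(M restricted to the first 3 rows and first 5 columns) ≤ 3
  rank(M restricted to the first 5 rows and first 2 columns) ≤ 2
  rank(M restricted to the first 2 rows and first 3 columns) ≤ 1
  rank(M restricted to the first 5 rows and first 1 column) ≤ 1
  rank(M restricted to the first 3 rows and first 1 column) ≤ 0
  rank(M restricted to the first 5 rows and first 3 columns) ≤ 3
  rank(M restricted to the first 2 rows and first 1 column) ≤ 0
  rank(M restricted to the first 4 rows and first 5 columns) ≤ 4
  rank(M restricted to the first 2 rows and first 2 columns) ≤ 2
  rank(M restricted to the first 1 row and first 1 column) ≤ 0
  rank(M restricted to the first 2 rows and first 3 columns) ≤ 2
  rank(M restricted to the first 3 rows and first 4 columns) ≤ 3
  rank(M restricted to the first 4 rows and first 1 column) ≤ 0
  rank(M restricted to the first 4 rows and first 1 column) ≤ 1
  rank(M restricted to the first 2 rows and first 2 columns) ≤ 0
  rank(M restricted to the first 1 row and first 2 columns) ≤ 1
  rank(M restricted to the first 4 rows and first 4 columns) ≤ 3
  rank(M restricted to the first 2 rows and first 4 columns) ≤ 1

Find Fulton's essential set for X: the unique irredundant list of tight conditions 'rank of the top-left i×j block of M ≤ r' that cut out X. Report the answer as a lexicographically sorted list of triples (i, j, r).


Propagating the 21 rank bounds to every northwest block:

  i=1: 0 0 1 1 1
  i=2: 0 0 1 1 2
  i=3: 0 0 1 2 3
  i=4: 0 1 2 3 4
  i=5: 1 2 3 4 5

hence w(1..5) = (3, 5, 4, 2, 1).

3 SE-corners of the 8-cell Rothe diagram give Ess(w):

[(2, 4, 1), (3, 2, 0), (4, 1, 0)]


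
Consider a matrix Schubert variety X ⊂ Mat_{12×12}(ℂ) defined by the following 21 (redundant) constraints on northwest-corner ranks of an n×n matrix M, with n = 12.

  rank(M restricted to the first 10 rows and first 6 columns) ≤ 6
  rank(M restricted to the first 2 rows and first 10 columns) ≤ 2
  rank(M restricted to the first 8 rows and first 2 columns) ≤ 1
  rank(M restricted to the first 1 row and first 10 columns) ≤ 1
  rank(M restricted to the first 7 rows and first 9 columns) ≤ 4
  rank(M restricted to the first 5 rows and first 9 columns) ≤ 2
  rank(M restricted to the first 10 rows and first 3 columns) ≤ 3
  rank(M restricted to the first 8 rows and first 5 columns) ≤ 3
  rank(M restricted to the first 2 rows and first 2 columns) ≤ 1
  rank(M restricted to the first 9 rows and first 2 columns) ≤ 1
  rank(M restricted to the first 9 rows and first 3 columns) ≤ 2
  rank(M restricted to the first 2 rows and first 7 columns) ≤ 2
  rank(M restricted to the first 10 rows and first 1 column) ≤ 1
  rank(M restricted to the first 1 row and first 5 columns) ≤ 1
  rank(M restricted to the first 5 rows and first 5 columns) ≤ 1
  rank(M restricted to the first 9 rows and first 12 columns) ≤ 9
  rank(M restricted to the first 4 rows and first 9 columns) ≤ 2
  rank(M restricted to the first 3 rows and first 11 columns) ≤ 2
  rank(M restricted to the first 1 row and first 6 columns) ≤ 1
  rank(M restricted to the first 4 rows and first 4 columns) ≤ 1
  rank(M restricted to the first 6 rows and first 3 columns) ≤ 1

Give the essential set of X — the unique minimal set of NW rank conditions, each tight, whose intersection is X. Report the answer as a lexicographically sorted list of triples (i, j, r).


Rank table r_w(12×12) implied by the 21 constraints:

  1, 1, 1, 1, 1, 1, 1, 1, 1, 1, 1, 1
  1, 1, 1, 1, 1, 2, 2, 2, 2, 2, 2, 2
  1, 1, 1, 1, 1, 2, 2, 2, 2, 2, 2, 3
  1, 1, 1, 1, 1, 2, 2, 2, 2, 3, 3, 4
  1, 1, 1, 1, 1, 2, 2, 2, 2, 3, 4, 5
  1, 1, 1, 2, 2, 3, 3, 3, 3, 4, 5, 6
  1, 1, 2, 3, 3, 4, 4, 4, 4, 5, 6, 7
  1, 1, 2, 3, 3, 4, 5, 5, 5, 6, 7, 8
  1, 1, 2, 3, 4, 5, 6, 6, 6, 7, 8, 9
  1, 2, 3, 4, 5, 6, 7, 7, 7, 8, 9, 10
  1, 2, 3, 4, 5, 6, 7, 8, 8, 9, 10, 11
  1, 2, 3, 4, 5, 6, 7, 8, 9, 10, 11, 12

the unique w with this rank table is (1, 6, 12, 10, 11, 4, 3, 7, 5, 2, 8, 9).

Rothe diagram D(w) (33 cells), 6 SE-corners (essential conditions):

[(3, 11, 2), (5, 5, 1), (5, 9, 2), (6, 3, 1), (8, 5, 3), (9, 2, 1)]


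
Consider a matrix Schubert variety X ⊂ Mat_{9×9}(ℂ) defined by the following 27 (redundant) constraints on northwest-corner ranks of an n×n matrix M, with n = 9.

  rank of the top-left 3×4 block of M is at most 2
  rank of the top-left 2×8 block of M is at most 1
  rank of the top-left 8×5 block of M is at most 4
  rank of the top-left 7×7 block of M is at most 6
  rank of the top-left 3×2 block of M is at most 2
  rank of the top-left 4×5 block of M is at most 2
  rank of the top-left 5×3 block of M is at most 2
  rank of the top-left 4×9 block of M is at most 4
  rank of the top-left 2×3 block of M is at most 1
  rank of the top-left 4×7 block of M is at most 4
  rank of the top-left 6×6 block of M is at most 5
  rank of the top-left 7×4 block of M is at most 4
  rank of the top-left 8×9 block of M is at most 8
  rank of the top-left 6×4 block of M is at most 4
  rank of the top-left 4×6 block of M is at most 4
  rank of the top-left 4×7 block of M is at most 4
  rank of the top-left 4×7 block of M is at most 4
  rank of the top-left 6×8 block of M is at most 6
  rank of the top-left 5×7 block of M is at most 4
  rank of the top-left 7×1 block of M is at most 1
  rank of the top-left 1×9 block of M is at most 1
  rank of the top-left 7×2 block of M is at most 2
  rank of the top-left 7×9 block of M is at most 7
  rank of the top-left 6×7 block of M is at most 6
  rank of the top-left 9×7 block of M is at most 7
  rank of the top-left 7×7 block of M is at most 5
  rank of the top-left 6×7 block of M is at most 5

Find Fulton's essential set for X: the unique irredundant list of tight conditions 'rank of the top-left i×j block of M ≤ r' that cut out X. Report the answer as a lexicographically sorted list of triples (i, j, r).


Recovering R(i,j) via the rank-extension bound from the 27 conditions:

  R[1]: 1 1 1 1 1 1 1 1 1
  R[2]: 1 1 1 1 1 1 1 1 2
  R[3]: 1 2 2 2 2 2 2 2 3
  R[4]: 1 2 2 2 2 3 3 3 4
  R[5]: 1 2 2 3 3 4 4 4 5
  R[6]: 1 2 3 4 4 5 5 5 6
  R[7]: 1 2 3 4 4 5 5 6 7
  R[8]: 1 2 3 4 4 5 6 7 8
  R[9]: 1 2 3 4 5 6 7 8 9

the unique w with this rank table is (1, 9, 2, 6, 4, 3, 8, 7, 5).

ℓ(w)=14; the 5 essential cells (i,j,r):

[(2, 8, 1), (4, 5, 2), (5, 3, 2), (7, 7, 5), (8, 5, 4)]


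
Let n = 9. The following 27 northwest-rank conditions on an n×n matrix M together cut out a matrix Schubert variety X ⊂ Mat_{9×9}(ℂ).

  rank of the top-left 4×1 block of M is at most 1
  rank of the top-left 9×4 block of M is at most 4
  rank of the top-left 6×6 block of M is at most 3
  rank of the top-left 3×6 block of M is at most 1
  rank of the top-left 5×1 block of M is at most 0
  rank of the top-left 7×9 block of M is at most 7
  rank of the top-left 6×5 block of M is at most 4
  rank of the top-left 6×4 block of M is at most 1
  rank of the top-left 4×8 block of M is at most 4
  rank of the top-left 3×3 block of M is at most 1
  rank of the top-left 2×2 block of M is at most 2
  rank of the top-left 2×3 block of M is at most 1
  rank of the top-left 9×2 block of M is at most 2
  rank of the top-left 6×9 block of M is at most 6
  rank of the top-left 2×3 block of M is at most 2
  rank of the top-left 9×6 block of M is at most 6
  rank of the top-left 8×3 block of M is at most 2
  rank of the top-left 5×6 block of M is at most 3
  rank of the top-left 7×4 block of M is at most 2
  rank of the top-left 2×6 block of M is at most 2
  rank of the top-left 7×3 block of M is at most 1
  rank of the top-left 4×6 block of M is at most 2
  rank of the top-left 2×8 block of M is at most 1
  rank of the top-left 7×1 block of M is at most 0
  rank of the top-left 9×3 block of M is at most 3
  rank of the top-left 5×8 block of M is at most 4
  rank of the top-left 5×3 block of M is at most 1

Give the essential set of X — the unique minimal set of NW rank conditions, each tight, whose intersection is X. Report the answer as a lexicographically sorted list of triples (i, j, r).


Rank table r_w(9×9) implied by the 27 constraints:

  i=1: 0  1  1  1  1  1  1  1  1
  i=2: 0  1  1  1  1  1  1  1  2
  i=3: 0  1  1  1  1  1  2  2  3
  i=4: 0  1  1  1  2  2  3  3  4
  i=5: 0  1  1  1  2  3  4  4  5
  i=6: 0  1  1  1  2  3  4  5  6
  i=7: 0  1  1  2  3  4  5  6  7
  i=8: 1  2  2  3  4  5  6  7  8
  i=9: 1  2  3  4  5  6  7  8  9

giving w = (2, 9, 7, 5, 6, 8, 4, 1, 3) via Δ²R.

5 SE-corners of the 24-cell Rothe diagram give Ess(w):

[(2, 8, 1), (3, 6, 1), (6, 4, 1), (7, 1, 0), (7, 3, 1)]


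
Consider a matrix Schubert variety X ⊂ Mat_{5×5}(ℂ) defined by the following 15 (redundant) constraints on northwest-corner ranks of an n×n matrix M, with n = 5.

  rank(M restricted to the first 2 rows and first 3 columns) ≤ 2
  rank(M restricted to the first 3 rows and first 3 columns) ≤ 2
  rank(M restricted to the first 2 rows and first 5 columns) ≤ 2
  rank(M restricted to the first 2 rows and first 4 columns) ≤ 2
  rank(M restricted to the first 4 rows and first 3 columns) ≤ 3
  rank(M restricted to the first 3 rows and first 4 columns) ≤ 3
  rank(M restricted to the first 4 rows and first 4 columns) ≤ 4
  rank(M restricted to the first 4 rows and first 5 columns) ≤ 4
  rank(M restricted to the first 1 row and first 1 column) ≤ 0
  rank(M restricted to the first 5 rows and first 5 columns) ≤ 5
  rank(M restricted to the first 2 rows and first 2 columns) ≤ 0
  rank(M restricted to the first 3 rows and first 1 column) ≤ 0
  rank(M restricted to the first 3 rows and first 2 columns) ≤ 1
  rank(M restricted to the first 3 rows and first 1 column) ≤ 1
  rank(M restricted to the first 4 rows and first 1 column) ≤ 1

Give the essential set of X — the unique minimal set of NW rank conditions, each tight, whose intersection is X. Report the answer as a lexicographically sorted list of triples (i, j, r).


Computing R[i][j] = min implied NW-rank bound (n=5, 15 conditions):

  0 0 1 1 1
  0 0 1 2 2
  0 1 2 3 3
  1 2 3 4 4
  1 2 3 4 5

hence w(1..5) = (3, 4, 2, 1, 5).

D(w) has 5 cells with 2 SE-corners; essential set:

[(2, 2, 0), (3, 1, 0)]


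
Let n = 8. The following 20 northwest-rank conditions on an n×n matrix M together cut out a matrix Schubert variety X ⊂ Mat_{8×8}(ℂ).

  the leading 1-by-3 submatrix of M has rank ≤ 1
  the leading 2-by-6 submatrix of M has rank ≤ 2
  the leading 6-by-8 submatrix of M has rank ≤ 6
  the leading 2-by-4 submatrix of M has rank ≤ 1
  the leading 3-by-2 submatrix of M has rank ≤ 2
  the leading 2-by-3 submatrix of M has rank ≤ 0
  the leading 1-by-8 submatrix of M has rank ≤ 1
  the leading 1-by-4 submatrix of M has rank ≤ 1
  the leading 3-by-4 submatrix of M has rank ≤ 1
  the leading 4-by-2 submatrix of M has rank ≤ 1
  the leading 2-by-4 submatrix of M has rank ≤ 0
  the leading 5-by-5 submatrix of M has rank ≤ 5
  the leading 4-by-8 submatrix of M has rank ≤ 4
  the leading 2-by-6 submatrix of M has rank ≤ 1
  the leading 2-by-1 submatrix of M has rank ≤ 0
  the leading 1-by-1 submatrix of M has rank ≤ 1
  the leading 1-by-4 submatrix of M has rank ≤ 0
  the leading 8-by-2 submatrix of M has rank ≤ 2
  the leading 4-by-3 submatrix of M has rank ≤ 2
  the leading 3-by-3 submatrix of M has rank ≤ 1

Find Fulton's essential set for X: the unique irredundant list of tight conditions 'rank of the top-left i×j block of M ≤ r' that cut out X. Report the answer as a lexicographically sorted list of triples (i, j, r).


Rank table r_w(8×8) implied by the 20 constraints:

  0, 0, 0, 0, 1, 1, 1, 1
  0, 0, 0, 0, 1, 1, 2, 2
  1, 1, 1, 1, 2, 2, 3, 3
  1, 1, 2, 2, 3, 3, 4, 4
  1, 2, 3, 3, 4, 4, 5, 5
  1, 2, 3, 4, 5, 5, 6, 6
  1, 2, 3, 4, 5, 6, 7, 7
  1, 2, 3, 4, 5, 6, 7, 8

hence w(1..8) = (5, 7, 1, 3, 2, 4, 6, 8).

Fulton essential set (3 of the 10 Rothe cells):

[(2, 4, 0), (2, 6, 1), (4, 2, 1)]


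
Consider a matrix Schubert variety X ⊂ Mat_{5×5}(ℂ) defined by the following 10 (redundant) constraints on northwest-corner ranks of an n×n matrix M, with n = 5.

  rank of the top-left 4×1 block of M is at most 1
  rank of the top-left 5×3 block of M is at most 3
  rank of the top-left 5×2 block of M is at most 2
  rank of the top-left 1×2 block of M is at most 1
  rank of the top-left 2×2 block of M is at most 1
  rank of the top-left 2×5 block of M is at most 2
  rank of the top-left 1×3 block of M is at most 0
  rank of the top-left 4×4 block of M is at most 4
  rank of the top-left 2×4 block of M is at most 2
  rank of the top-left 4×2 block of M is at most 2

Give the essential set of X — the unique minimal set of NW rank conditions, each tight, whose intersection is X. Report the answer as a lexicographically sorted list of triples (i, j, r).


Computing R[i][j] = min implied NW-rank bound (n=5, 10 conditions):

  0, 0, 0, 1, 1
  1, 1, 1, 2, 2
  1, 2, 2, 3, 3
  1, 2, 3, 4, 4
  1, 2, 3, 4, 5

so w = (4, 1, 2, 3, 5).

|D(w)|=3, |Ess(w)|=1:

[(1, 3, 0)]


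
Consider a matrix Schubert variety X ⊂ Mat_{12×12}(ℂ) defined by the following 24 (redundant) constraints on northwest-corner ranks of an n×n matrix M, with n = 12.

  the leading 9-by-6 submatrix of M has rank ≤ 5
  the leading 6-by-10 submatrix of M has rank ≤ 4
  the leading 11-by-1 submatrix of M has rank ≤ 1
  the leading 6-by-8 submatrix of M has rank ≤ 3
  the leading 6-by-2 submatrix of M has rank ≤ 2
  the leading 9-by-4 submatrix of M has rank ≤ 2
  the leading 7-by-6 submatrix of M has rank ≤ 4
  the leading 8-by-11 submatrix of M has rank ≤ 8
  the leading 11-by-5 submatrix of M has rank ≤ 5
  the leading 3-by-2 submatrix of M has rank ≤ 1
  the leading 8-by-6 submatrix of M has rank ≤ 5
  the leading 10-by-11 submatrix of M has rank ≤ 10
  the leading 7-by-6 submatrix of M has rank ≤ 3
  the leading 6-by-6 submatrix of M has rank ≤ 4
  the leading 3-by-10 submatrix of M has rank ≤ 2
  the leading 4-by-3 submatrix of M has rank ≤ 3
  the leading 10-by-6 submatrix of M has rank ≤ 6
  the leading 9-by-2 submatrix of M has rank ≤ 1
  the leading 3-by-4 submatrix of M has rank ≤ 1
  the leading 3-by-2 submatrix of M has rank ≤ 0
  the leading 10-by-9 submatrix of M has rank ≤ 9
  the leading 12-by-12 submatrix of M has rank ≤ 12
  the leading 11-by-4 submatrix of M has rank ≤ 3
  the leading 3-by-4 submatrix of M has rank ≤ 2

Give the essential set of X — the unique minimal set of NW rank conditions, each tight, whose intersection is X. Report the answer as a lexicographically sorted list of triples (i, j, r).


Propagating the 24 rank bounds to every northwest block:

  R[1]: 0  0  1  1  1  1  1  1  1  1  1  1
  R[2]: 0  0  1  1  2  2  2  2  2  2  2  2
  R[3]: 0  0  1  1  2  2  2  2  2  2  3  3
  R[4]: 1  1  2  2  3  3  3  3  3  3  4  4
  R[5]: 1  1  2  2  3  3  3  3  4  4  5  5
  R[6]: 1  1  2  2  3  3  3  3  4  4  5  6
  R[7]: 1  1  2  2  3  3  4  4  5  5  6  7
  R[8]: 1  1  2  2  3  4  5  5  6  6  7  8
  R[9]: 1  1  2  2  3  4  5  6  7  7  8  9
  R[10]: 1  2  3  3  4  5  6  7  8  8  9  10
  R[11]: 1  2  3  3  4  5  6  7  8  9  10  11
  R[12]: 1  2  3  4  5  6  7  8  9  10  11  12

the unique w with this rank table is (3, 5, 11, 1, 9, 12, 7, 6, 8, 2, 10, 4).

ℓ(w)=32; the 9 essential cells (i,j,r):

[(3, 2, 0), (3, 4, 1), (3, 10, 2), (6, 8, 3), (6, 10, 4), (7, 6, 3), (9, 2, 1), (9, 4, 2), (11, 4, 3)]


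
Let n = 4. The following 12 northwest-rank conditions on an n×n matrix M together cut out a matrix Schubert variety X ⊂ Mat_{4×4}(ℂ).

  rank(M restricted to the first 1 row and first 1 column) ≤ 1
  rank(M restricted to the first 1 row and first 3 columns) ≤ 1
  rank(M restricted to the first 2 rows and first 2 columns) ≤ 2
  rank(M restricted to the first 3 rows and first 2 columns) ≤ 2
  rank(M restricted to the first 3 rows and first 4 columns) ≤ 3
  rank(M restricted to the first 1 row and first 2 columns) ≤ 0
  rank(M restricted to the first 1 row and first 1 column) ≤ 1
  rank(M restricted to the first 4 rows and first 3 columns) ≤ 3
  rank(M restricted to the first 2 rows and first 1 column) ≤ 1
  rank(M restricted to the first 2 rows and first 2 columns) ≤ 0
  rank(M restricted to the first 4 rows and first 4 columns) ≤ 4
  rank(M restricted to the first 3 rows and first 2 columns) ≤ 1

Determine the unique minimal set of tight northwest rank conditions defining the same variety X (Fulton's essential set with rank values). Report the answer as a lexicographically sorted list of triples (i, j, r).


Propagating the 12 rank bounds to every northwest block:

  R[1]: 0 0 1 1
  R[2]: 0 0 1 2
  R[3]: 1 1 2 3
  R[4]: 1 2 3 4

giving w = (3, 4, 1, 2) via Δ²R.

|D(w)|=4, |Ess(w)|=1:

[(2, 2, 0)]


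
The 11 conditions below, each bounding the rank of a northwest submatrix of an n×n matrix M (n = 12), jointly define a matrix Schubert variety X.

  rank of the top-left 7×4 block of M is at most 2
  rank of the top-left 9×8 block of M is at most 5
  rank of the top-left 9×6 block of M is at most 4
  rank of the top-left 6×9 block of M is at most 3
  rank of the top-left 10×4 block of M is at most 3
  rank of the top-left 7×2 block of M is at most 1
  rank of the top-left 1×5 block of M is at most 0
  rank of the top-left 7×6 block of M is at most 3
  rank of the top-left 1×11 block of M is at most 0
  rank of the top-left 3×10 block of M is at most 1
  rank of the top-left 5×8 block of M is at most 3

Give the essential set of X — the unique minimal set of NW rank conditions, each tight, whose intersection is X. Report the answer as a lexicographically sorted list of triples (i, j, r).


Propagating the 11 rank bounds to every northwest block:

  R[1]: 0 0 0 0 0 0 0 0 0 0 0 1
  R[2]: 1 1 1 1 1 1 1 1 1 1 1 2
  R[3]: 1 1 1 1 1 1 1 1 1 1 2 3
  R[4]: 1 1 2 2 2 2 2 2 2 2 3 4
  R[5]: 1 1 2 2 3 3 3 3 3 3 4 5
  R[6]: 1 1 2 2 3 3 3 3 3 4 5 6
  R[7]: 1 1 2 2 3 3 4 4 4 5 6 7
  R[8]: 1 2 3 3 4 4 5 5 5 6 7 8
  R[9]: 1 2 3 3 4 4 5 5 6 7 8 9
  R[10]: 1 2 3 3 4 5 6 6 7 8 9 10
  R[11]: 1 2 3 4 5 6 7 7 8 9 10 11
  R[12]: 1 2 3 4 5 6 7 8 9 10 11 12

the unique w with this rank table is (12, 1, 11, 3, 5, 10, 7, 2, 9, 6, 4, 8).

D(w) has 36 cells with 9 SE-corners; essential set:

[(1, 11, 0), (3, 10, 1), (6, 9, 3), (7, 2, 1), (7, 4, 2), (7, 6, 3), (9, 6, 4), (9, 8, 5), (10, 4, 3)]


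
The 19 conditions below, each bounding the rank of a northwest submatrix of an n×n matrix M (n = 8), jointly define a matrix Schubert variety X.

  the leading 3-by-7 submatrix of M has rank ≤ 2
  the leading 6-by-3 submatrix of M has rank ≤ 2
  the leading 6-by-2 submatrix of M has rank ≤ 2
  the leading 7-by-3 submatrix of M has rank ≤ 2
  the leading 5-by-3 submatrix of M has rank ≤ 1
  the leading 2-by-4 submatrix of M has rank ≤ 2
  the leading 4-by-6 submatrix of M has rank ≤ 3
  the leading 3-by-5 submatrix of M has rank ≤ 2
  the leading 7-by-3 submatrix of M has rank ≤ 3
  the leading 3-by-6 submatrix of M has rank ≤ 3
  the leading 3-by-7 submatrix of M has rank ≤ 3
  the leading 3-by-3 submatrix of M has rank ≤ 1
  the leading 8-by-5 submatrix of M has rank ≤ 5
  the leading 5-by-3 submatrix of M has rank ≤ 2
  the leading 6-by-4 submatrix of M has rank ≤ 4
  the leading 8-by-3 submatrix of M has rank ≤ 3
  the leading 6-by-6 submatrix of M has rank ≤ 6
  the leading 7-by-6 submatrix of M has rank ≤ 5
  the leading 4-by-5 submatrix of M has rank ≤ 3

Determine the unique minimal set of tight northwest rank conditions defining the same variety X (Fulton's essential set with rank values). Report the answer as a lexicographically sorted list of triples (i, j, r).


Rank table r_w(8×8) implied by the 19 constraints:

  i=1: 1, 1, 1, 1, 1, 1, 1, 1
  i=2: 1, 1, 1, 2, 2, 2, 2, 2
  i=3: 1, 1, 1, 2, 2, 2, 2, 3
  i=4: 1, 1, 1, 2, 3, 3, 3, 4
  i=5: 1, 1, 1, 2, 3, 4, 4, 5
  i=6: 1, 2, 2, 3, 4, 5, 5, 6
  i=7: 1, 2, 2, 3, 4, 5, 6, 7
  i=8: 1, 2, 3, 4, 5, 6, 7, 8

so w = (1, 4, 8, 5, 6, 2, 7, 3).

Rothe diagram D(w) (12 cells), 3 SE-corners (essential conditions):

[(3, 7, 2), (5, 3, 1), (7, 3, 2)]
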